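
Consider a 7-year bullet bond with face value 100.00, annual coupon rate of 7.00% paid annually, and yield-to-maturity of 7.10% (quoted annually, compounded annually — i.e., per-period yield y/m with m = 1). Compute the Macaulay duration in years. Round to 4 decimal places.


Answer: Macaulay duration = 5.7628 years

Derivation:
Coupon per period c = face * coupon_rate / m = 7.000000
Periods per year m = 1; per-period yield y/m = 0.071000
Number of cashflows N = 7
Cashflows (t years, CF_t, discount factor 1/(1+y/m)^(m*t), PV):
  t = 1.0000: CF_t = 7.000000, DF = 0.933707, PV = 6.535948
  t = 2.0000: CF_t = 7.000000, DF = 0.871808, PV = 6.102659
  t = 3.0000: CF_t = 7.000000, DF = 0.814013, PV = 5.698094
  t = 4.0000: CF_t = 7.000000, DF = 0.760050, PV = 5.320349
  t = 5.0000: CF_t = 7.000000, DF = 0.709664, PV = 4.967647
  t = 6.0000: CF_t = 7.000000, DF = 0.662618, PV = 4.638325
  t = 7.0000: CF_t = 107.000000, DF = 0.618691, PV = 66.199923
Price P = sum_t PV_t = 99.462945
Macaulay numerator sum_t t * PV_t:
  t * PV_t at t = 1.0000: 6.535948
  t * PV_t at t = 2.0000: 12.205318
  t * PV_t at t = 3.0000: 17.094283
  t * PV_t at t = 4.0000: 21.281398
  t * PV_t at t = 5.0000: 24.838233
  t * PV_t at t = 6.0000: 27.829953
  t * PV_t at t = 7.0000: 463.399458
Macaulay duration D = (sum_t t * PV_t) / P = 573.184590 / 99.462945 = 5.762795


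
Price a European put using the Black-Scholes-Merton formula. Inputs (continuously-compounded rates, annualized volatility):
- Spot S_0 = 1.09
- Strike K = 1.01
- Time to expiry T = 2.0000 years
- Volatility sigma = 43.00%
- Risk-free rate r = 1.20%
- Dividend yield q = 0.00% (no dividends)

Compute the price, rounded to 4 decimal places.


Answer: Price = 0.1993

Derivation:
d1 = (ln(S/K) + (r - q + 0.5*sigma^2) * T) / (sigma * sqrt(T)) = 0.46887324
d2 = d1 - sigma * sqrt(T) = -0.13923859
exp(-rT) = 0.97628571; exp(-qT) = 1.00000000
P = K * exp(-rT) * N(-d2) - S_0 * exp(-qT) * N(-d1)
N(-d1) = 0.31958012; N(-d2) = 0.55536919
P = 1.0100 * 0.97628571 * 0.55536919 - 1.0900 * 1.00000000 * 0.31958012 = 0.1993


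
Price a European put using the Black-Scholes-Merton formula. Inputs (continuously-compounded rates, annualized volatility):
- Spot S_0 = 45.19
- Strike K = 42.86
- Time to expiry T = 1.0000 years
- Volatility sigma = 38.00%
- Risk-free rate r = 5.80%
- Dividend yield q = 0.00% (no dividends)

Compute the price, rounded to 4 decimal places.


d1 = (ln(S/K) + (r - q + 0.5*sigma^2) * T) / (sigma * sqrt(T)) = 0.48193904
d2 = d1 - sigma * sqrt(T) = 0.10193904
exp(-rT) = 0.94364995; exp(-qT) = 1.00000000
P = K * exp(-rT) * N(-d2) - S_0 * exp(-qT) * N(-d1)
N(-d1) = 0.31492463; N(-d2) = 0.45940253
P = 42.8600 * 0.94364995 * 0.45940253 - 45.1900 * 1.00000000 * 0.31492463 = 4.3490

Answer: Price = 4.3490


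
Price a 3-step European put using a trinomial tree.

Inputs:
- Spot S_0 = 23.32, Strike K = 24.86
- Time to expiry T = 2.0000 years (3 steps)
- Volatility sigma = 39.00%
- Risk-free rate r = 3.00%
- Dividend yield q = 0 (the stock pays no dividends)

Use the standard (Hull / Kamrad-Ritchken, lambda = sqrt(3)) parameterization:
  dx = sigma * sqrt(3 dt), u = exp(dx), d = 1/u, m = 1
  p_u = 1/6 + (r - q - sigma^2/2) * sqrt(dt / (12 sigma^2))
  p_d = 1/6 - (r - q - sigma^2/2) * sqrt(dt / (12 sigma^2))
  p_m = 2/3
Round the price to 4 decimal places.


Answer: Price = V(0,0) = 4.9079

Derivation:
dt = T/N = 0.666667; dx = sigma*sqrt(3*dt) = 0.551543
u = exp(dx) = 1.735930; d = 1/u = 0.576060
p_u = 0.138836, p_m = 0.666667, p_d = 0.194498
Discount per step: exp(-r*dt) = 0.980199
Stock lattice S(k, j) with j the centered position index:
  k=0: S(0,+0) = 23.3200
  k=1: S(1,-1) = 13.4337; S(1,+0) = 23.3200; S(1,+1) = 40.4819
  k=2: S(2,-2) = 7.7386; S(2,-1) = 13.4337; S(2,+0) = 23.3200; S(2,+1) = 40.4819; S(2,+2) = 70.2737
  k=3: S(3,-3) = 4.4579; S(3,-2) = 7.7386; S(3,-1) = 13.4337; S(3,+0) = 23.3200; S(3,+1) = 40.4819; S(3,+2) = 70.2737; S(3,+3) = 121.9903
Terminal payoffs V(N, j) = max(K - S_T, 0):
  V(3,-3) = 20.402084; V(3,-2) = 17.121369; V(3,-1) = 11.426279; V(3,+0) = 1.540000; V(3,+1) = 0.000000; V(3,+2) = 0.000000; V(3,+3) = 0.000000
Backward induction: V(k, j) = exp(-r*dt) * [p_u * V(k+1, j+1) + p_m * V(k+1, j) + p_d * V(k+1, j-1)]
  V(2,-2) = exp(-r*dt) * [p_u*11.426279 + p_m*17.121369 + p_d*20.402084] = 16.632774
  V(2,-1) = exp(-r*dt) * [p_u*1.540000 + p_m*11.426279 + p_d*17.121369] = 10.940382
  V(2,+0) = exp(-r*dt) * [p_u*0.000000 + p_m*1.540000 + p_d*11.426279] = 3.184716
  V(2,+1) = exp(-r*dt) * [p_u*0.000000 + p_m*0.000000 + p_d*1.540000] = 0.293595
  V(2,+2) = exp(-r*dt) * [p_u*0.000000 + p_m*0.000000 + p_d*0.000000] = 0.000000
  V(1,-1) = exp(-r*dt) * [p_u*3.184716 + p_m*10.940382 + p_d*16.632774] = 10.753540
  V(1,+0) = exp(-r*dt) * [p_u*0.293595 + p_m*3.184716 + p_d*10.940382] = 4.206801
  V(1,+1) = exp(-r*dt) * [p_u*0.000000 + p_m*0.293595 + p_d*3.184716] = 0.799009
  V(0,+0) = exp(-r*dt) * [p_u*0.799009 + p_m*4.206801 + p_d*10.753540] = 4.907858


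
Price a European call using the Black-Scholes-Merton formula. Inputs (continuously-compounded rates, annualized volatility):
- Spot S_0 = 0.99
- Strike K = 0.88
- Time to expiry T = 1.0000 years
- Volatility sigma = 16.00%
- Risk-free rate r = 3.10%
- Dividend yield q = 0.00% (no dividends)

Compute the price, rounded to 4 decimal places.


d1 = (ln(S/K) + (r - q + 0.5*sigma^2) * T) / (sigma * sqrt(T)) = 1.00989397
d2 = d1 - sigma * sqrt(T) = 0.84989397
exp(-rT) = 0.96947557; exp(-qT) = 1.00000000
C = S_0 * exp(-qT) * N(d1) - K * exp(-rT) * N(d2)
N(d1) = 0.84372695; N(d2) = 0.80230798
C = 0.9900 * 1.00000000 * 0.84372695 - 0.8800 * 0.96947557 * 0.80230798 = 0.1508

Answer: Price = 0.1508


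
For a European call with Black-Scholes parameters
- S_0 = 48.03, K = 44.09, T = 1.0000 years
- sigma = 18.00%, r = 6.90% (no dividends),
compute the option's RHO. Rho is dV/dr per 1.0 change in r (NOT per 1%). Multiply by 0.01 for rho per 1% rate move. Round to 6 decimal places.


Answer: Rho = 32.056491

Derivation:
d1 = 0.9488489795; d2 = 0.7688489795
phi(d1) = 0.2543368458; exp(-qT) = 1.0000000000; exp(-rT) = 0.9333266801
N(d2) = 0.7790085158
Rho = K*T*exp(-rT)*N(d2) = 44.0900 * 1.0000 * 0.9333266801 * 0.7790085158 = 32.056491


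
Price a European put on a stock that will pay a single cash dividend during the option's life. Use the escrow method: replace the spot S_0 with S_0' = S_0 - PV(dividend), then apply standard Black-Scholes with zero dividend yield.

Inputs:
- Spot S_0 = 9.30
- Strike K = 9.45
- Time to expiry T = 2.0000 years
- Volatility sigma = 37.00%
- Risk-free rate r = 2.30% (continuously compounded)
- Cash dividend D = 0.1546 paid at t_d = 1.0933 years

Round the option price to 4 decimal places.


PV(D) = D * exp(-r * t_d) = 0.1546 * 0.97516762 = 0.15076091
S_0' = S_0 - PV(D) = 9.3000 - 0.15076091 = 9.14923909
d1 = (ln(S_0'/K) + (r + sigma^2/2)*T) / (sigma*sqrt(T)) = 0.28772743
d2 = d1 - sigma*sqrt(T) = -0.23553158
exp(-rT) = 0.95504196
N(-d1) = 0.38677769; N(-d2) = 0.59310192
P = K * exp(-rT) * N(-d2) - S_0' * N(-d1) = 9.4500 * 0.95504196 * 0.59310192 - 9.14923909 * 0.38677769 = 1.8141

Answer: Price = 1.8141


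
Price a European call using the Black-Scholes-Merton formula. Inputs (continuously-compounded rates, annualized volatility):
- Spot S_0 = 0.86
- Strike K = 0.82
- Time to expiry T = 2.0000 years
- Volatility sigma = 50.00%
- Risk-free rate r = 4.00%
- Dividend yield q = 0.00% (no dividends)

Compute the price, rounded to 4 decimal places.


Answer: Price = 0.2784

Derivation:
d1 = (ln(S/K) + (r - q + 0.5*sigma^2) * T) / (sigma * sqrt(T)) = 0.53404671
d2 = d1 - sigma * sqrt(T) = -0.17306007
exp(-rT) = 0.92311635; exp(-qT) = 1.00000000
C = S_0 * exp(-qT) * N(d1) - K * exp(-rT) * N(d2)
N(d1) = 0.70334539; N(d2) = 0.43130210
C = 0.8600 * 1.00000000 * 0.70334539 - 0.8200 * 0.92311635 * 0.43130210 = 0.2784


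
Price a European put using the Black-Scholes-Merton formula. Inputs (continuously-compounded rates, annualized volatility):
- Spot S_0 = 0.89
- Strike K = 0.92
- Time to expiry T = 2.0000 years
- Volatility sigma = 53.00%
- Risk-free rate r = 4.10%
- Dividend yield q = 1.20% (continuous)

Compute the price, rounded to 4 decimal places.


d1 = (ln(S/K) + (r - q + 0.5*sigma^2) * T) / (sigma * sqrt(T)) = 0.40791762
d2 = d1 - sigma * sqrt(T) = -0.34161557
exp(-rT) = 0.92127196; exp(-qT) = 0.97628571
P = K * exp(-rT) * N(-d2) - S_0 * exp(-qT) * N(-d1)
N(-d1) = 0.34166708; N(-d2) = 0.63367989
P = 0.9200 * 0.92127196 * 0.63367989 - 0.8900 * 0.97628571 * 0.34166708 = 0.2402

Answer: Price = 0.2402


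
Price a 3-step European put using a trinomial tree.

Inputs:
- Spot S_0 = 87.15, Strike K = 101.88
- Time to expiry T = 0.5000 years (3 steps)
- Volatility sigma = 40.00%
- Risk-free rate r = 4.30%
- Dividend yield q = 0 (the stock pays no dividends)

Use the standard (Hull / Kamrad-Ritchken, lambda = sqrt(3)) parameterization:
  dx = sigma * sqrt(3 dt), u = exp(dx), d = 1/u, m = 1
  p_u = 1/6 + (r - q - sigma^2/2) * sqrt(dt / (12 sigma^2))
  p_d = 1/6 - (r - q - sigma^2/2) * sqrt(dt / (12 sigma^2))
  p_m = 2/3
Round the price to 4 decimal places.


dt = T/N = 0.166667; dx = sigma*sqrt(3*dt) = 0.282843
u = exp(dx) = 1.326896; d = 1/u = 0.753638
p_u = 0.155765, p_m = 0.666667, p_d = 0.177568
Discount per step: exp(-r*dt) = 0.992859
Stock lattice S(k, j) with j the centered position index:
  k=0: S(0,+0) = 87.1500
  k=1: S(1,-1) = 65.6796; S(1,+0) = 87.1500; S(1,+1) = 115.6390
  k=2: S(2,-2) = 49.4986; S(2,-1) = 65.6796; S(2,+0) = 87.1500; S(2,+1) = 115.6390; S(2,+2) = 153.4410
  k=3: S(3,-3) = 37.3041; S(3,-2) = 49.4986; S(3,-1) = 65.6796; S(3,+0) = 87.1500; S(3,+1) = 115.6390; S(3,+2) = 153.4410; S(3,+3) = 203.6003
Terminal payoffs V(N, j) = max(K - S_T, 0):
  V(3,-3) = 64.575923; V(3,-2) = 52.381352; V(3,-1) = 36.200421; V(3,+0) = 14.730000; V(3,+1) = 0.000000; V(3,+2) = 0.000000; V(3,+3) = 0.000000
Backward induction: V(k, j) = exp(-r*dt) * [p_u * V(k+1, j+1) + p_m * V(k+1, j) + p_d * V(k+1, j-1)]
  V(2,-2) = exp(-r*dt) * [p_u*36.200421 + p_m*52.381352 + p_d*64.575923] = 51.654765
  V(2,-1) = exp(-r*dt) * [p_u*14.730000 + p_m*36.200421 + p_d*52.381352] = 35.474141
  V(2,+0) = exp(-r*dt) * [p_u*0.000000 + p_m*14.730000 + p_d*36.200421] = 16.132005
  V(2,+1) = exp(-r*dt) * [p_u*0.000000 + p_m*0.000000 + p_d*14.730000] = 2.596897
  V(2,+2) = exp(-r*dt) * [p_u*0.000000 + p_m*0.000000 + p_d*0.000000] = 0.000000
  V(1,-1) = exp(-r*dt) * [p_u*16.132005 + p_m*35.474141 + p_d*51.654765] = 35.082139
  V(1,+0) = exp(-r*dt) * [p_u*2.596897 + p_m*16.132005 + p_d*35.474141] = 17.333575
  V(1,+1) = exp(-r*dt) * [p_u*0.000000 + p_m*2.596897 + p_d*16.132005] = 4.562972
  V(0,+0) = exp(-r*dt) * [p_u*4.562972 + p_m*17.333575 + p_d*35.082139] = 18.363851

Answer: Price = V(0,0) = 18.3639


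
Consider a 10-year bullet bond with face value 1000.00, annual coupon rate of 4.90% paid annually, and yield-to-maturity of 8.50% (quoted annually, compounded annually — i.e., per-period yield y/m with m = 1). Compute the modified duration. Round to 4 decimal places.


Answer: Modified duration = 7.2125

Derivation:
Coupon per period c = face * coupon_rate / m = 49.000000
Periods per year m = 1; per-period yield y/m = 0.085000
Number of cashflows N = 10
Cashflows (t years, CF_t, discount factor 1/(1+y/m)^(m*t), PV):
  t = 1.0000: CF_t = 49.000000, DF = 0.921659, PV = 45.161290
  t = 2.0000: CF_t = 49.000000, DF = 0.849455, PV = 41.623309
  t = 3.0000: CF_t = 49.000000, DF = 0.782908, PV = 38.362497
  t = 4.0000: CF_t = 49.000000, DF = 0.721574, PV = 35.357140
  t = 5.0000: CF_t = 49.000000, DF = 0.665045, PV = 32.587226
  t = 6.0000: CF_t = 49.000000, DF = 0.612945, PV = 30.034309
  t = 7.0000: CF_t = 49.000000, DF = 0.564926, PV = 27.681391
  t = 8.0000: CF_t = 49.000000, DF = 0.520669, PV = 25.512803
  t = 9.0000: CF_t = 49.000000, DF = 0.479880, PV = 23.514104
  t = 10.0000: CF_t = 1049.000000, DF = 0.442285, PV = 463.957400
Price P = sum_t PV_t = 763.791470
First compute Macaulay numerator sum_t t * PV_t:
  t * PV_t at t = 1.0000: 45.161290
  t * PV_t at t = 2.0000: 83.246618
  t * PV_t at t = 3.0000: 115.087490
  t * PV_t at t = 4.0000: 141.428560
  t * PV_t at t = 5.0000: 162.936129
  t * PV_t at t = 6.0000: 180.205857
  t * PV_t at t = 7.0000: 193.769738
  t * PV_t at t = 8.0000: 204.102424
  t * PV_t at t = 9.0000: 211.626937
  t * PV_t at t = 10.0000: 4639.574004
Macaulay duration D = 5977.139046 / 763.791470 = 7.825616
Modified duration = D / (1 + y/m) = 7.825616 / (1 + 0.085000) = 7.212550


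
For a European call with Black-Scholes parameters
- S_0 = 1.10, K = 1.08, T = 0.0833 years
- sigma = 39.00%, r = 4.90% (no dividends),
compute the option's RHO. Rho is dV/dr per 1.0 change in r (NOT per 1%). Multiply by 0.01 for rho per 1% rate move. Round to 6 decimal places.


Answer: Rho = 0.049893

Derivation:
d1 = 0.2555579550; d2 = 0.1429971715
phi(d1) = 0.3861252550; exp(-qT) = 1.0000000000; exp(-rT) = 0.9959266188
N(d2) = 0.5568537925
Rho = K*T*exp(-rT)*N(d2) = 1.0800 * 0.0833 * 0.9959266188 * 0.5568537925 = 0.049893


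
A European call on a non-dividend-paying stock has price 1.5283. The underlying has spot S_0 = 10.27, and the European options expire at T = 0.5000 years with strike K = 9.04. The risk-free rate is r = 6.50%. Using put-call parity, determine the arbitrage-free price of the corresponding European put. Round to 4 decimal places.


Put-call parity: C - P = S_0 * exp(-qT) - K * exp(-rT).
S_0 * exp(-qT) = 10.2700 * 1.00000000 = 10.27000000
K * exp(-rT) = 9.0400 * 0.96802245 = 8.75092295
P = C - S*exp(-qT) + K*exp(-rT)
P = 1.5283 - 10.27000000 + 8.75092295 = 0.0092

Answer: Put price = 0.0092


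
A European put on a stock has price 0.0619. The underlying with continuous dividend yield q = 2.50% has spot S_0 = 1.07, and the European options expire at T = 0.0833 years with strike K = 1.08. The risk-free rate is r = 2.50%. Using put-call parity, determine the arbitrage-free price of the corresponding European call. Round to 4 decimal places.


Answer: Call price = 0.0519

Derivation:
Put-call parity: C - P = S_0 * exp(-qT) - K * exp(-rT).
S_0 * exp(-qT) = 1.0700 * 0.99791967 = 1.06777404
K * exp(-rT) = 1.0800 * 0.99791967 = 1.07775324
C = P + S*exp(-qT) - K*exp(-rT)
C = 0.0619 + 1.06777404 - 1.07775324 = 0.0519


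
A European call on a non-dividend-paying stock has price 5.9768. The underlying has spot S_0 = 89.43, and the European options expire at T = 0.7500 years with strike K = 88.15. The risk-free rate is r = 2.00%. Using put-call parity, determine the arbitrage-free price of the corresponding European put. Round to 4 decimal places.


Answer: Put price = 3.3844

Derivation:
Put-call parity: C - P = S_0 * exp(-qT) - K * exp(-rT).
S_0 * exp(-qT) = 89.4300 * 1.00000000 = 89.43000000
K * exp(-rT) = 88.1500 * 0.98511194 = 86.83761748
P = C - S*exp(-qT) + K*exp(-rT)
P = 5.9768 - 89.43000000 + 86.83761748 = 3.3844


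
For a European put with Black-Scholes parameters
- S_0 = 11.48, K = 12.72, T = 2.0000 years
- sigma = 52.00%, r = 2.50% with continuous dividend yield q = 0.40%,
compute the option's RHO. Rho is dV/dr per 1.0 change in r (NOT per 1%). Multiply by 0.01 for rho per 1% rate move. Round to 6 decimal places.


d1 = 0.2853323171; d2 = -0.4500587353
phi(d1) = 0.3830285311; exp(-qT) = 0.9920319148; exp(-rT) = 0.9512294245
N(-d2) = 0.6736659551
Rho = -K*T*exp(-rT)*N(-d2) = -12.7200 * 2.0000 * 0.9512294245 * 0.6736659551 = -16.302229

Answer: Rho = -16.302229


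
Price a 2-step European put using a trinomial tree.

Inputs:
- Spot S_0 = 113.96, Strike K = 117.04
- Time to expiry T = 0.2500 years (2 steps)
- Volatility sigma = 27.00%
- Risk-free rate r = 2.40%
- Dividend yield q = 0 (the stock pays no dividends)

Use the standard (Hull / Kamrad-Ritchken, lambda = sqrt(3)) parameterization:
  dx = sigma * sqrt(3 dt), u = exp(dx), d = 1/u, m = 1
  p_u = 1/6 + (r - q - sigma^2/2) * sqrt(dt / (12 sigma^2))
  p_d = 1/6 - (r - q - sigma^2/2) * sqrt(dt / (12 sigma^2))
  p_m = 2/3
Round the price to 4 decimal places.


dt = T/N = 0.125000; dx = sigma*sqrt(3*dt) = 0.165341
u = exp(dx) = 1.179795; d = 1/u = 0.847605
p_u = 0.161960, p_m = 0.666667, p_d = 0.171373
Discount per step: exp(-r*dt) = 0.997004
Stock lattice S(k, j) with j the centered position index:
  k=0: S(0,+0) = 113.9600
  k=1: S(1,-1) = 96.5931; S(1,+0) = 113.9600; S(1,+1) = 134.4494
  k=2: S(2,-2) = 81.8728; S(2,-1) = 96.5931; S(2,+0) = 113.9600; S(2,+1) = 134.4494; S(2,+2) = 158.6227
Terminal payoffs V(N, j) = max(K - S_T, 0):
  V(2,-2) = 35.167235; V(2,-1) = 20.446935; V(2,+0) = 3.080000; V(2,+1) = 0.000000; V(2,+2) = 0.000000
Backward induction: V(k, j) = exp(-r*dt) * [p_u * V(k+1, j+1) + p_m * V(k+1, j) + p_d * V(k+1, j-1)]
  V(1,-1) = exp(-r*dt) * [p_u*3.080000 + p_m*20.446935 + p_d*35.167235] = 20.096458
  V(1,+0) = exp(-r*dt) * [p_u*0.000000 + p_m*3.080000 + p_d*20.446935] = 5.540736
  V(1,+1) = exp(-r*dt) * [p_u*0.000000 + p_m*0.000000 + p_d*3.080000] = 0.526247
  V(0,+0) = exp(-r*dt) * [p_u*0.526247 + p_m*5.540736 + p_d*20.096458] = 7.201406

Answer: Price = V(0,0) = 7.2014


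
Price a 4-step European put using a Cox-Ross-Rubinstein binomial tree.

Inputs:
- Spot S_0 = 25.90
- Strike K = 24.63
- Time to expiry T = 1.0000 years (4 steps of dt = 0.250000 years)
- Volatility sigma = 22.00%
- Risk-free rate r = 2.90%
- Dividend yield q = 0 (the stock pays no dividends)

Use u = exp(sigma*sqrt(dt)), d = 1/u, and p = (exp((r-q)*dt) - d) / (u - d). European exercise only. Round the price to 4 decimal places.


Answer: Price = V(0,0) = 1.3747

Derivation:
dt = T/N = 0.250000
u = exp(sigma*sqrt(dt)) = 1.116278; d = 1/u = 0.895834
p = (exp((r-q)*dt) - d) / (u - d) = 0.505535
Discount per step: exp(-r*dt) = 0.992776
Stock lattice S(k, i) with i counting down-moves:
  k=0: S(0,0) = 25.9000
  k=1: S(1,0) = 28.9116; S(1,1) = 23.2021
  k=2: S(2,0) = 32.2734; S(2,1) = 25.9000; S(2,2) = 20.7852
  k=3: S(3,0) = 36.0261; S(3,1) = 28.9116; S(3,2) = 23.2021; S(3,3) = 18.6201
  k=4: S(4,0) = 40.2151; S(4,1) = 32.2734; S(4,2) = 25.9000; S(4,3) = 20.7852; S(4,4) = 16.6805
Terminal payoffs V(N, i) = max(K - S_T, 0):
  V(4,0) = 0.000000; V(4,1) = 0.000000; V(4,2) = 0.000000; V(4,3) = 3.844763; V(4,4) = 7.949457
Backward induction: V(k, i) = exp(-r*dt) * [p * V(k+1, i) + (1-p) * V(k+1, i+1)].
  V(3,0) = exp(-r*dt) * [p*0.000000 + (1-p)*0.000000] = 0.000000
  V(3,1) = exp(-r*dt) * [p*0.000000 + (1-p)*0.000000] = 0.000000
  V(3,2) = exp(-r*dt) * [p*0.000000 + (1-p)*3.844763] = 1.887366
  V(3,3) = exp(-r*dt) * [p*3.844763 + (1-p)*7.949457] = 5.831954
  V(2,0) = exp(-r*dt) * [p*0.000000 + (1-p)*0.000000] = 0.000000
  V(2,1) = exp(-r*dt) * [p*0.000000 + (1-p)*1.887366] = 0.926494
  V(2,2) = exp(-r*dt) * [p*1.887366 + (1-p)*5.831954] = 3.810101
  V(1,0) = exp(-r*dt) * [p*0.000000 + (1-p)*0.926494] = 0.454809
  V(1,1) = exp(-r*dt) * [p*0.926494 + (1-p)*3.810101] = 2.335343
  V(0,0) = exp(-r*dt) * [p*0.454809 + (1-p)*2.335343] = 1.374664


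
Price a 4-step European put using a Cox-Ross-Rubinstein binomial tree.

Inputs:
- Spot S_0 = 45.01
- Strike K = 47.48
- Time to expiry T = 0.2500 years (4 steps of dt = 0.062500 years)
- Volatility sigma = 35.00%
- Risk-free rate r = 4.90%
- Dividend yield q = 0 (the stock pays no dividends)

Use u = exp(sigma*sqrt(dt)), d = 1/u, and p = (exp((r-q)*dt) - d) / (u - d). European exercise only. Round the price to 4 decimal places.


dt = T/N = 0.062500
u = exp(sigma*sqrt(dt)) = 1.091442; d = 1/u = 0.916219
p = (exp((r-q)*dt) - d) / (u - d) = 0.495643
Discount per step: exp(-r*dt) = 0.996942
Stock lattice S(k, i) with i counting down-moves:
  k=0: S(0,0) = 45.0100
  k=1: S(1,0) = 49.1258; S(1,1) = 41.2390
  k=2: S(2,0) = 53.6180; S(2,1) = 45.0100; S(2,2) = 37.7840
  k=3: S(3,0) = 58.5209; S(3,1) = 49.1258; S(3,2) = 41.2390; S(3,3) = 34.6184
  k=4: S(4,0) = 63.8722; S(4,1) = 53.6180; S(4,2) = 45.0100; S(4,3) = 37.7840; S(4,4) = 31.7180
Terminal payoffs V(N, i) = max(K - S_T, 0):
  V(4,0) = 0.000000; V(4,1) = 0.000000; V(4,2) = 2.470000; V(4,3) = 9.696039; V(4,4) = 15.761989
Backward induction: V(k, i) = exp(-r*dt) * [p * V(k+1, i) + (1-p) * V(k+1, i+1)].
  V(3,0) = exp(-r*dt) * [p*0.000000 + (1-p)*0.000000] = 0.000000
  V(3,1) = exp(-r*dt) * [p*0.000000 + (1-p)*2.470000] = 1.241951
  V(3,2) = exp(-r*dt) * [p*2.470000 + (1-p)*9.696039] = 6.095804
  V(3,3) = exp(-r*dt) * [p*9.696039 + (1-p)*15.761989] = 12.716437
  V(2,0) = exp(-r*dt) * [p*0.000000 + (1-p)*1.241951] = 0.624471
  V(2,1) = exp(-r*dt) * [p*1.241951 + (1-p)*6.095804] = 3.678740
  V(2,2) = exp(-r*dt) * [p*6.095804 + (1-p)*12.716437] = 9.406113
  V(1,0) = exp(-r*dt) * [p*0.624471 + (1-p)*3.678740] = 2.158292
  V(1,1) = exp(-r*dt) * [p*3.678740 + (1-p)*9.406113] = 6.547297
  V(0,0) = exp(-r*dt) * [p*2.158292 + (1-p)*6.547297] = 4.358547

Answer: Price = V(0,0) = 4.3585


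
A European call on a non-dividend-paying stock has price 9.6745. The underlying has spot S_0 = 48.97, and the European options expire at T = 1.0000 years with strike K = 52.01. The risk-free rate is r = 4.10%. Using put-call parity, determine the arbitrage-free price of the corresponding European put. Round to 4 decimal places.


Put-call parity: C - P = S_0 * exp(-qT) - K * exp(-rT).
S_0 * exp(-qT) = 48.9700 * 1.00000000 = 48.97000000
K * exp(-rT) = 52.0100 * 0.95982913 = 49.92071305
P = C - S*exp(-qT) + K*exp(-rT)
P = 9.6745 - 48.97000000 + 49.92071305 = 10.6252

Answer: Put price = 10.6252


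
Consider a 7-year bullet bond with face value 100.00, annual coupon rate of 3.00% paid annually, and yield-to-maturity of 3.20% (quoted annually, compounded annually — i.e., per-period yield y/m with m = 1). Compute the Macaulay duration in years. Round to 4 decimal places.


Coupon per period c = face * coupon_rate / m = 3.000000
Periods per year m = 1; per-period yield y/m = 0.032000
Number of cashflows N = 7
Cashflows (t years, CF_t, discount factor 1/(1+y/m)^(m*t), PV):
  t = 1.0000: CF_t = 3.000000, DF = 0.968992, PV = 2.906977
  t = 2.0000: CF_t = 3.000000, DF = 0.938946, PV = 2.816838
  t = 3.0000: CF_t = 3.000000, DF = 0.909831, PV = 2.729494
  t = 4.0000: CF_t = 3.000000, DF = 0.881620, PV = 2.644859
  t = 5.0000: CF_t = 3.000000, DF = 0.854283, PV = 2.562848
  t = 6.0000: CF_t = 3.000000, DF = 0.827793, PV = 2.483379
  t = 7.0000: CF_t = 103.000000, DF = 0.802125, PV = 82.618888
Price P = sum_t PV_t = 98.763282
Macaulay numerator sum_t t * PV_t:
  t * PV_t at t = 1.0000: 2.906977
  t * PV_t at t = 2.0000: 5.633676
  t * PV_t at t = 3.0000: 8.188482
  t * PV_t at t = 4.0000: 10.579435
  t * PV_t at t = 5.0000: 12.814238
  t * PV_t at t = 6.0000: 14.900276
  t * PV_t at t = 7.0000: 578.332214
Macaulay duration D = (sum_t t * PV_t) / P = 633.355297 / 98.763282 = 6.412862

Answer: Macaulay duration = 6.4129 years


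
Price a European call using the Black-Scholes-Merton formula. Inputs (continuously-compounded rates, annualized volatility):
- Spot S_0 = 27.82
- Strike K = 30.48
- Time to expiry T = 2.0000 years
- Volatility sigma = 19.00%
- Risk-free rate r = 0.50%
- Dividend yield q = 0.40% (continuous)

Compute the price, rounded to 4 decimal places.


Answer: Price = 1.9660

Derivation:
d1 = (ln(S/K) + (r - q + 0.5*sigma^2) * T) / (sigma * sqrt(T)) = -0.19804775
d2 = d1 - sigma * sqrt(T) = -0.46674833
exp(-rT) = 0.99004983; exp(-qT) = 0.99203191
C = S_0 * exp(-qT) * N(d1) - K * exp(-rT) * N(d2)
N(d1) = 0.42150385; N(d2) = 0.32033998
C = 27.8200 * 0.99203191 * 0.42150385 - 30.4800 * 0.99004983 * 0.32033998 = 1.9660


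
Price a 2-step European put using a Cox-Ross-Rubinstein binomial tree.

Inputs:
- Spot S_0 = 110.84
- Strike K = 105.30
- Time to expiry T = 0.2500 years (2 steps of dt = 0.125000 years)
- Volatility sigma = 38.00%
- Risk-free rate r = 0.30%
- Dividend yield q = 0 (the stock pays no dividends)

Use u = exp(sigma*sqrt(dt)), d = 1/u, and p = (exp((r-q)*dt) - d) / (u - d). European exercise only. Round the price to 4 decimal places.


Answer: Price = V(0,0) = 5.8226

Derivation:
dt = T/N = 0.125000
u = exp(sigma*sqrt(dt)) = 1.143793; d = 1/u = 0.874284
p = (exp((r-q)*dt) - d) / (u - d) = 0.467855
Discount per step: exp(-r*dt) = 0.999625
Stock lattice S(k, i) with i counting down-moves:
  k=0: S(0,0) = 110.8400
  k=1: S(1,0) = 126.7781; S(1,1) = 96.9056
  k=2: S(2,0) = 145.0079; S(2,1) = 110.8400; S(2,2) = 84.7230
Terminal payoffs V(N, i) = max(K - S_T, 0):
  V(2,0) = 0.000000; V(2,1) = 0.000000; V(2,2) = 20.576997
Backward induction: V(k, i) = exp(-r*dt) * [p * V(k+1, i) + (1-p) * V(k+1, i+1)].
  V(1,0) = exp(-r*dt) * [p*0.000000 + (1-p)*0.000000] = 0.000000
  V(1,1) = exp(-r*dt) * [p*0.000000 + (1-p)*20.576997] = 10.945850
  V(0,0) = exp(-r*dt) * [p*0.000000 + (1-p)*10.945850] = 5.822601


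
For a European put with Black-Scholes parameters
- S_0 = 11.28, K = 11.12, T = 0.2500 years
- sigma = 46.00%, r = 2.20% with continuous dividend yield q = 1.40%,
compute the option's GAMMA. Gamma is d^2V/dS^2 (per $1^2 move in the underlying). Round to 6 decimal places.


Answer: Gamma = 0.150611

Derivation:
d1 = 0.1858085098; d2 = -0.0441914902
phi(d1) = 0.3921146787; exp(-qT) = 0.9965061179; exp(-rT) = 0.9945150973
Gamma = exp(-qT) * phi(d1) / (S * sigma * sqrt(T)) = 0.9965061179 * 0.3921146787 / (11.2800 * 0.4600 * 0.5000000000) = 0.150611


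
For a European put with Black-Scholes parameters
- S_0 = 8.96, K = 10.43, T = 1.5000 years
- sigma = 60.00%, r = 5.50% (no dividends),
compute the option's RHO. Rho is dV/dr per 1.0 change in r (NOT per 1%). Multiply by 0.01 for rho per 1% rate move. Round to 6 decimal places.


Answer: Rho = -9.766162

Derivation:
d1 = 0.2729601931; d2 = -0.4618867297
phi(d1) = 0.3843536577; exp(-qT) = 1.0000000000; exp(-rT) = 0.9208114379
N(-d2) = 0.6779187246
Rho = -K*T*exp(-rT)*N(-d2) = -10.4300 * 1.5000 * 0.9208114379 * 0.6779187246 = -9.766162


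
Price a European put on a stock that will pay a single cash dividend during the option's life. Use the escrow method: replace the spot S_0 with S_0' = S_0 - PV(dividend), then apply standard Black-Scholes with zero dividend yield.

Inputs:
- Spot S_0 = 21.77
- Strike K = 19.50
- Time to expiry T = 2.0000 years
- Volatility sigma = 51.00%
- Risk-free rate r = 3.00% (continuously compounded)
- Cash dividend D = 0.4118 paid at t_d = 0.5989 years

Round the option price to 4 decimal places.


Answer: Price = 4.2110

Derivation:
PV(D) = D * exp(-r * t_d) = 0.4118 * 0.98219344 = 0.40446726
S_0' = S_0 - PV(D) = 21.7700 - 0.40446726 = 21.36553274
d1 = (ln(S_0'/K) + (r + sigma^2/2)*T) / (sigma*sqrt(T)) = 0.57048895
d2 = d1 - sigma*sqrt(T) = -0.15075997
exp(-rT) = 0.94176453
N(-d1) = 0.28417306; N(-d2) = 0.55991747
P = K * exp(-rT) * N(-d2) - S_0' * N(-d1) = 19.5000 * 0.94176453 * 0.55991747 - 21.36553274 * 0.28417306 = 4.2110


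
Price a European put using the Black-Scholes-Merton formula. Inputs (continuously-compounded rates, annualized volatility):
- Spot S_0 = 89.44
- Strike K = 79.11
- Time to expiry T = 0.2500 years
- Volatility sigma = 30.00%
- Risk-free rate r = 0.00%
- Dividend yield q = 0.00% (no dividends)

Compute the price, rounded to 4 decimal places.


Answer: Price = 1.4662

Derivation:
d1 = (ln(S/K) + (r - q + 0.5*sigma^2) * T) / (sigma * sqrt(T)) = 0.89319147
d2 = d1 - sigma * sqrt(T) = 0.74319147
exp(-rT) = 1.00000000; exp(-qT) = 1.00000000
P = K * exp(-rT) * N(-d2) - S_0 * exp(-qT) * N(-d1)
N(-d1) = 0.18587732; N(-d2) = 0.22868288
P = 79.1100 * 1.00000000 * 0.22868288 - 89.4400 * 1.00000000 * 0.18587732 = 1.4662


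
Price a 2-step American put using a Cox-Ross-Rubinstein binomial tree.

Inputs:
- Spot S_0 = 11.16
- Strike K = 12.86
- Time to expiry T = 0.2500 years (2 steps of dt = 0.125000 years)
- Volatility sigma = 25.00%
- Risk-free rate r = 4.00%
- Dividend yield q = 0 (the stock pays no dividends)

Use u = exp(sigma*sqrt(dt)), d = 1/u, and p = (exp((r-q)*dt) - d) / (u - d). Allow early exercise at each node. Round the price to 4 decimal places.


Answer: Price = V(0,0) = 1.7197

Derivation:
dt = T/N = 0.125000
u = exp(sigma*sqrt(dt)) = 1.092412; d = 1/u = 0.915405
p = (exp((r-q)*dt) - d) / (u - d) = 0.506236
Discount per step: exp(-r*dt) = 0.995012
Stock lattice S(k, i) with i counting down-moves:
  k=0: S(0,0) = 11.1600
  k=1: S(1,0) = 12.1913; S(1,1) = 10.2159
  k=2: S(2,0) = 13.3179; S(2,1) = 11.1600; S(2,2) = 9.3517
Terminal payoffs V(N, i) = max(K - S_T, 0):
  V(2,0) = 0.000000; V(2,1) = 1.700000; V(2,2) = 3.508290
Backward induction: V(k, i) = exp(-r*dt) * [p * V(k+1, i) + (1-p) * V(k+1, i+1)]; then take max(V_cont, immediate exercise) for American.
  V(1,0) = exp(-r*dt) * [p*0.000000 + (1-p)*1.700000] = 0.835213; exercise = 0.668679; V(1,0) = max -> 0.835213
  V(1,1) = exp(-r*dt) * [p*1.700000 + (1-p)*3.508290] = 2.579937; exercise = 2.644077; V(1,1) = max -> 2.644077
  V(0,0) = exp(-r*dt) * [p*0.835213 + (1-p)*2.644077] = 1.719745; exercise = 1.700000; V(0,0) = max -> 1.719745


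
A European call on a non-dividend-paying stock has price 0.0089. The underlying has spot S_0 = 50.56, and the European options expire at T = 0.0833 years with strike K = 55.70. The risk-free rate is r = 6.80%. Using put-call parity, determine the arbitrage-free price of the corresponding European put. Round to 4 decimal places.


Put-call parity: C - P = S_0 * exp(-qT) - K * exp(-rT).
S_0 * exp(-qT) = 50.5600 * 1.00000000 = 50.56000000
K * exp(-rT) = 55.7000 * 0.99435161 = 55.38538481
P = C - S*exp(-qT) + K*exp(-rT)
P = 0.0089 - 50.56000000 + 55.38538481 = 4.8343

Answer: Put price = 4.8343


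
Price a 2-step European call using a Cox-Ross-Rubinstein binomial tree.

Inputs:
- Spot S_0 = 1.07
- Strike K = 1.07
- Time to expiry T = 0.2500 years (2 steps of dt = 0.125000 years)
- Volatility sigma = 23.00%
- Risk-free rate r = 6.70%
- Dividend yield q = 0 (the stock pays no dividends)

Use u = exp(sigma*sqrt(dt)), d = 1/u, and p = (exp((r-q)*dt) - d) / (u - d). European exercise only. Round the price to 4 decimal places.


dt = T/N = 0.125000
u = exp(sigma*sqrt(dt)) = 1.084715; d = 1/u = 0.921901
p = (exp((r-q)*dt) - d) / (u - d) = 0.531337
Discount per step: exp(-r*dt) = 0.991660
Stock lattice S(k, i) with i counting down-moves:
  k=0: S(0,0) = 1.0700
  k=1: S(1,0) = 1.1606; S(1,1) = 0.9864
  k=2: S(2,0) = 1.2590; S(2,1) = 1.0700; S(2,2) = 0.9094
Terminal payoffs V(N, i) = max(S_T - K, 0):
  V(2,0) = 0.188969; V(2,1) = 0.000000; V(2,2) = 0.000000
Backward induction: V(k, i) = exp(-r*dt) * [p * V(k+1, i) + (1-p) * V(k+1, i+1)].
  V(1,0) = exp(-r*dt) * [p*0.188969 + (1-p)*0.000000] = 0.099569
  V(1,1) = exp(-r*dt) * [p*0.000000 + (1-p)*0.000000] = 0.000000
  V(0,0) = exp(-r*dt) * [p*0.099569 + (1-p)*0.000000] = 0.052463

Answer: Price = V(0,0) = 0.0525


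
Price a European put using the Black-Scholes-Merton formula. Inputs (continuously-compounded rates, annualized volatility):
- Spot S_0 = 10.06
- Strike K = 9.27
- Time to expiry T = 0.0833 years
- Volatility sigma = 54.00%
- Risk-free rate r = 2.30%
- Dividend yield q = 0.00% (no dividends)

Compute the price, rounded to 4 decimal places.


d1 = (ln(S/K) + (r - q + 0.5*sigma^2) * T) / (sigma * sqrt(T)) = 0.61496785
d2 = d1 - sigma * sqrt(T) = 0.45911445
exp(-rT) = 0.99808593; exp(-qT) = 1.00000000
P = K * exp(-rT) * N(-d2) - S_0 * exp(-qT) * N(-d1)
N(-d1) = 0.26928798; N(-d2) = 0.32307599
P = 9.2700 * 0.99808593 * 0.32307599 - 10.0600 * 1.00000000 * 0.26928798 = 0.2801

Answer: Price = 0.2801


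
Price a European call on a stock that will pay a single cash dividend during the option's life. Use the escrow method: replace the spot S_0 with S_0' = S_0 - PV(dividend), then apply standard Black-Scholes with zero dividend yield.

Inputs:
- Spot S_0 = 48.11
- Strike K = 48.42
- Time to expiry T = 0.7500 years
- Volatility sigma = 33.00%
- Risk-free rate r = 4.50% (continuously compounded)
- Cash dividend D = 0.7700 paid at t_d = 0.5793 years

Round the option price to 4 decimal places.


Answer: Price = 5.6280

Derivation:
PV(D) = D * exp(-r * t_d) = 0.7700 * 0.97426835 = 0.75018663
S_0' = S_0 - PV(D) = 48.1100 - 0.75018663 = 47.35981337
d1 = (ln(S_0'/K) + (r + sigma^2/2)*T) / (sigma*sqrt(T)) = 0.18352250
d2 = d1 - sigma*sqrt(T) = -0.10226588
exp(-rT) = 0.96681318
N(d1) = 0.57280597; N(d2) = 0.45927282
C = S_0' * N(d1) - K * exp(-rT) * N(d2) = 47.35981337 * 0.57280597 - 48.4200 * 0.96681318 * 0.45927282 = 5.6280


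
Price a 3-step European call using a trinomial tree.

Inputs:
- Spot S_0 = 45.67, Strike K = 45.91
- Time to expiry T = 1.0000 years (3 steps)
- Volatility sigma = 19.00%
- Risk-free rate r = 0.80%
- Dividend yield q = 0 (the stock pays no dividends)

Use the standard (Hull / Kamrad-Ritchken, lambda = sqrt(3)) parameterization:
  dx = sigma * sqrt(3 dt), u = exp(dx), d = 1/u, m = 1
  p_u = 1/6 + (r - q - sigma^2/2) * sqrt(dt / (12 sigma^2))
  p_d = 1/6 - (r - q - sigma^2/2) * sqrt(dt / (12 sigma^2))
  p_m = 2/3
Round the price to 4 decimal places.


dt = T/N = 0.333333; dx = sigma*sqrt(3*dt) = 0.190000
u = exp(dx) = 1.209250; d = 1/u = 0.826959
p_u = 0.157851, p_m = 0.666667, p_d = 0.175482
Discount per step: exp(-r*dt) = 0.997337
Stock lattice S(k, j) with j the centered position index:
  k=0: S(0,+0) = 45.6700
  k=1: S(1,-1) = 37.7672; S(1,+0) = 45.6700; S(1,+1) = 55.2264
  k=2: S(2,-2) = 31.2320; S(2,-1) = 37.7672; S(2,+0) = 45.6700; S(2,+1) = 55.2264; S(2,+2) = 66.7825
  k=3: S(3,-3) = 25.8275; S(3,-2) = 31.2320; S(3,-1) = 37.7672; S(3,+0) = 45.6700; S(3,+1) = 55.2264; S(3,+2) = 66.7825; S(3,+3) = 80.7568
Terminal payoffs V(N, j) = max(S_T - K, 0):
  V(3,-3) = 0.000000; V(3,-2) = 0.000000; V(3,-1) = 0.000000; V(3,+0) = 0.000000; V(3,+1) = 9.316429; V(3,+2) = 20.872537; V(3,+3) = 34.846756
Backward induction: V(k, j) = exp(-r*dt) * [p_u * V(k+1, j+1) + p_m * V(k+1, j) + p_d * V(k+1, j-1)]
  V(2,-2) = exp(-r*dt) * [p_u*0.000000 + p_m*0.000000 + p_d*0.000000] = 0.000000
  V(2,-1) = exp(-r*dt) * [p_u*0.000000 + p_m*0.000000 + p_d*0.000000] = 0.000000
  V(2,+0) = exp(-r*dt) * [p_u*9.316429 + p_m*0.000000 + p_d*0.000000] = 1.466690
  V(2,+1) = exp(-r*dt) * [p_u*20.872537 + p_m*9.316429 + p_d*0.000000] = 9.480386
  V(2,+2) = exp(-r*dt) * [p_u*34.846756 + p_m*20.872537 + p_d*9.316429] = 20.994426
  V(1,-1) = exp(-r*dt) * [p_u*1.466690 + p_m*0.000000 + p_d*0.000000] = 0.230902
  V(1,+0) = exp(-r*dt) * [p_u*9.480386 + p_m*1.466690 + p_d*0.000000] = 2.467691
  V(1,+1) = exp(-r*dt) * [p_u*20.994426 + p_m*9.480386 + p_d*1.466690] = 9.865282
  V(0,+0) = exp(-r*dt) * [p_u*9.865282 + p_m*2.467691 + p_d*0.230902] = 3.234254

Answer: Price = V(0,0) = 3.2343


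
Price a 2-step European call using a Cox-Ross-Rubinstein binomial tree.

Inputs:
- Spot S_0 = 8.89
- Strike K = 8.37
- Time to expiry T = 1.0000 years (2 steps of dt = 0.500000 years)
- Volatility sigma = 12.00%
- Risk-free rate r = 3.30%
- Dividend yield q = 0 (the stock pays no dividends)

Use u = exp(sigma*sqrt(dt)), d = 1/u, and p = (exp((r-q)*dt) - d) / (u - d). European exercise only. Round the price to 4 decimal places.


Answer: Price = V(0,0) = 0.9421

Derivation:
dt = T/N = 0.500000
u = exp(sigma*sqrt(dt)) = 1.088557; d = 1/u = 0.918647
p = (exp((r-q)*dt) - d) / (u - d) = 0.576716
Discount per step: exp(-r*dt) = 0.983635
Stock lattice S(k, i) with i counting down-moves:
  k=0: S(0,0) = 8.8900
  k=1: S(1,0) = 9.6773; S(1,1) = 8.1668
  k=2: S(2,0) = 10.5343; S(2,1) = 8.8900; S(2,2) = 7.5024
Terminal payoffs V(N, i) = max(S_T - K, 0):
  V(2,0) = 2.164259; V(2,1) = 0.520000; V(2,2) = 0.000000
Backward induction: V(k, i) = exp(-r*dt) * [p * V(k+1, i) + (1-p) * V(k+1, i+1)].
  V(1,0) = exp(-r*dt) * [p*2.164259 + (1-p)*0.520000] = 1.444242
  V(1,1) = exp(-r*dt) * [p*0.520000 + (1-p)*0.000000] = 0.294985
  V(0,0) = exp(-r*dt) * [p*1.444242 + (1-p)*0.294985] = 0.942106


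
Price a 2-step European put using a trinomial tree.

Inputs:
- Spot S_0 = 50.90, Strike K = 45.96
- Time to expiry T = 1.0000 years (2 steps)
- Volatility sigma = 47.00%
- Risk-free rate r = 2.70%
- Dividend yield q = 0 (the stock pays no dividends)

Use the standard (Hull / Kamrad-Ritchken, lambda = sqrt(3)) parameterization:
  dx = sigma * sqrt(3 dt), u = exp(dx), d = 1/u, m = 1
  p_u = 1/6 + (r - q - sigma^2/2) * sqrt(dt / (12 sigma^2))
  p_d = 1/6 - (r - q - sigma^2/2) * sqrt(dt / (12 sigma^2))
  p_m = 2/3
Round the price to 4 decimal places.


dt = T/N = 0.500000; dx = sigma*sqrt(3*dt) = 0.575630
u = exp(dx) = 1.778251; d = 1/u = 0.562350
p_u = 0.130424, p_m = 0.666667, p_d = 0.202910
Discount per step: exp(-r*dt) = 0.986591
Stock lattice S(k, j) with j the centered position index:
  k=0: S(0,+0) = 50.9000
  k=1: S(1,-1) = 28.6236; S(1,+0) = 50.9000; S(1,+1) = 90.5130
  k=2: S(2,-2) = 16.0965; S(2,-1) = 28.6236; S(2,+0) = 50.9000; S(2,+1) = 90.5130; S(2,+2) = 160.9547
Terminal payoffs V(N, j) = max(K - S_T, 0):
  V(2,-2) = 29.863486; V(2,-1) = 17.336363; V(2,+0) = 0.000000; V(2,+1) = 0.000000; V(2,+2) = 0.000000
Backward induction: V(k, j) = exp(-r*dt) * [p_u * V(k+1, j+1) + p_m * V(k+1, j) + p_d * V(k+1, j-1)]
  V(1,-1) = exp(-r*dt) * [p_u*0.000000 + p_m*17.336363 + p_d*29.863486] = 17.380929
  V(1,+0) = exp(-r*dt) * [p_u*0.000000 + p_m*0.000000 + p_d*17.336363] = 3.470544
  V(1,+1) = exp(-r*dt) * [p_u*0.000000 + p_m*0.000000 + p_d*0.000000] = 0.000000
  V(0,+0) = exp(-r*dt) * [p_u*0.000000 + p_m*3.470544 + p_d*17.380929] = 5.762136

Answer: Price = V(0,0) = 5.7621


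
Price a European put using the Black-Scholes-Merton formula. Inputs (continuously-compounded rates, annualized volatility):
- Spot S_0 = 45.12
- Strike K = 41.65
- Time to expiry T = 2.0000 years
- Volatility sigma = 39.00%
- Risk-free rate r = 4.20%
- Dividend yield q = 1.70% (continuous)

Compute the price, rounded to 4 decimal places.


d1 = (ln(S/K) + (r - q + 0.5*sigma^2) * T) / (sigma * sqrt(T)) = 0.51151785
d2 = d1 - sigma * sqrt(T) = -0.04002544
exp(-rT) = 0.91943126; exp(-qT) = 0.96657150
P = K * exp(-rT) * N(-d2) - S_0 * exp(-qT) * N(-d1)
N(-d1) = 0.30449425; N(-d2) = 0.51596358
P = 41.6500 * 0.91943126 * 0.51596358 - 45.1200 * 0.96657150 * 0.30449425 = 6.4790

Answer: Price = 6.4790


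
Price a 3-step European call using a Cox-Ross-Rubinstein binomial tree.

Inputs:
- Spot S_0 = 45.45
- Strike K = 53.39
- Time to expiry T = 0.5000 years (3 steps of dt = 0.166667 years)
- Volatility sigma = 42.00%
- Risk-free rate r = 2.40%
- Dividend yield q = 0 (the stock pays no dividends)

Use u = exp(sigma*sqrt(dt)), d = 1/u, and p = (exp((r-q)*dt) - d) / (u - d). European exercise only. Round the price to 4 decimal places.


dt = T/N = 0.166667
u = exp(sigma*sqrt(dt)) = 1.187042; d = 1/u = 0.842430
p = (exp((r-q)*dt) - d) / (u - d) = 0.468869
Discount per step: exp(-r*dt) = 0.996008
Stock lattice S(k, i) with i counting down-moves:
  k=0: S(0,0) = 45.4500
  k=1: S(1,0) = 53.9510; S(1,1) = 38.2885
  k=2: S(2,0) = 64.0421; S(2,1) = 45.4500; S(2,2) = 32.2554
  k=3: S(3,0) = 76.0207; S(3,1) = 53.9510; S(3,2) = 38.2885; S(3,3) = 27.1729
Terminal payoffs V(N, i) = max(S_T - K, 0):
  V(3,0) = 22.630700; V(3,1) = 0.561047; V(3,2) = 0.000000; V(3,3) = 0.000000
Backward induction: V(k, i) = exp(-r*dt) * [p * V(k+1, i) + (1-p) * V(k+1, i+1)].
  V(2,0) = exp(-r*dt) * [p*22.630700 + (1-p)*0.561047] = 10.865279
  V(2,1) = exp(-r*dt) * [p*0.561047 + (1-p)*0.000000] = 0.262008
  V(2,2) = exp(-r*dt) * [p*0.000000 + (1-p)*0.000000] = 0.000000
  V(1,0) = exp(-r*dt) * [p*10.865279 + (1-p)*0.262008] = 5.212662
  V(1,1) = exp(-r*dt) * [p*0.262008 + (1-p)*0.000000] = 0.122357
  V(0,0) = exp(-r*dt) * [p*5.212662 + (1-p)*0.122357] = 2.499028

Answer: Price = V(0,0) = 2.4990


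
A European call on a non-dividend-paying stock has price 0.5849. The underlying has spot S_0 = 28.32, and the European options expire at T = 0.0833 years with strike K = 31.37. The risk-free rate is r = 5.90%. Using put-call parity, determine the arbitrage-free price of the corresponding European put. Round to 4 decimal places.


Put-call parity: C - P = S_0 * exp(-qT) - K * exp(-rT).
S_0 * exp(-qT) = 28.3200 * 1.00000000 = 28.32000000
K * exp(-rT) = 31.3700 * 0.99509736 = 31.21620410
P = C - S*exp(-qT) + K*exp(-rT)
P = 0.5849 - 28.32000000 + 31.21620410 = 3.4811

Answer: Put price = 3.4811


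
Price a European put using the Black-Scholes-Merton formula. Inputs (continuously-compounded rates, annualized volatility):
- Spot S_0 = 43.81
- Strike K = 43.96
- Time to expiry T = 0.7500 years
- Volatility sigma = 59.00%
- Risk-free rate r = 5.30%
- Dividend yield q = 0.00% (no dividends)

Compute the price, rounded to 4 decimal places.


Answer: Price = 7.9164

Derivation:
d1 = (ln(S/K) + (r - q + 0.5*sigma^2) * T) / (sigma * sqrt(T)) = 0.32658351
d2 = d1 - sigma * sqrt(T) = -0.18437148
exp(-rT) = 0.96102967; exp(-qT) = 1.00000000
P = K * exp(-rT) * N(-d2) - S_0 * exp(-qT) * N(-d1)
N(-d1) = 0.37199146; N(-d2) = 0.57313898
P = 43.9600 * 0.96102967 * 0.57313898 - 43.8100 * 1.00000000 * 0.37199146 = 7.9164
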